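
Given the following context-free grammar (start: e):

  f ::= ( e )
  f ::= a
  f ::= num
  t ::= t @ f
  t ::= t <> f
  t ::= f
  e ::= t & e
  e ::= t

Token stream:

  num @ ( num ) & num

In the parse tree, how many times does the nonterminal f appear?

4

[e [t [t [f num]] @ [f ( [e [t [f num]]] )]] & [e [t [f num]]]]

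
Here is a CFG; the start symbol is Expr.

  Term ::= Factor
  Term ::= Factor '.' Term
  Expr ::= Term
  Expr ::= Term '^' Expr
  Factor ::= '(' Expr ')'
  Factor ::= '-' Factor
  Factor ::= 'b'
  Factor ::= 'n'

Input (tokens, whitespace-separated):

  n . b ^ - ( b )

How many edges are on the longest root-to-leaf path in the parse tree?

[Expr [Term [Factor n] . [Term [Factor b]]] ^ [Expr [Term [Factor - [Factor ( [Expr [Term [Factor b]]] )]]]]]

8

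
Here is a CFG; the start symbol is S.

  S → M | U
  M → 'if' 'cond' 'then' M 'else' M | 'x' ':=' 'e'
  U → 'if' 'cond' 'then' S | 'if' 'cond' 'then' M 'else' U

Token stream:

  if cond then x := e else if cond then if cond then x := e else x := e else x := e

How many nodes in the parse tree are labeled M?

7

[S [M if cond then [M x := e] else [M if cond then [M if cond then [M x := e] else [M x := e]] else [M x := e]]]]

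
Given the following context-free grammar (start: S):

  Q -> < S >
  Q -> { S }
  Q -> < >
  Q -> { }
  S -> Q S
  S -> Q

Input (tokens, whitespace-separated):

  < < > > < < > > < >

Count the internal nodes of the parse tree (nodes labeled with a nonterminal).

[S [Q < [S [Q < >]] >] [S [Q < [S [Q < >]] >] [S [Q < >]]]]

10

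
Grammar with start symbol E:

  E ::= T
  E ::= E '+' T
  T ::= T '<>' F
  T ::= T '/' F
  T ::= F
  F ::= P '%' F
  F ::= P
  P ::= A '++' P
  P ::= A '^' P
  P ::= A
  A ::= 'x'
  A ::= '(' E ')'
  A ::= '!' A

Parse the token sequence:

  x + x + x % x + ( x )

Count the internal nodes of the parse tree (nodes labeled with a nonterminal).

28

[E [E [E [E [T [F [P [A x]]]]] + [T [F [P [A x]]]]] + [T [F [P [A x]] % [F [P [A x]]]]]] + [T [F [P [A ( [E [T [F [P [A x]]]]] )]]]]]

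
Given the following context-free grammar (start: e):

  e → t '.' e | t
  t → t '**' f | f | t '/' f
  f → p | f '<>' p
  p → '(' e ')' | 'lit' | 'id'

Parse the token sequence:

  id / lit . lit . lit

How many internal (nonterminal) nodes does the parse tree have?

[e [t [t [f [p id]]] / [f [p lit]]] . [e [t [f [p lit]]] . [e [t [f [p lit]]]]]]

15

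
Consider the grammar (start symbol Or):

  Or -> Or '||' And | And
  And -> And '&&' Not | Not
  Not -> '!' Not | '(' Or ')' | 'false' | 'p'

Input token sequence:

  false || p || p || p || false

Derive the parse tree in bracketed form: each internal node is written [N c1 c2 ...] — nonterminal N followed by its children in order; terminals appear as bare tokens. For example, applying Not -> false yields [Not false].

[Or [Or [Or [Or [Or [And [Not false]]] || [And [Not p]]] || [And [Not p]]] || [And [Not p]]] || [And [Not false]]]

Or
Or || And
Or || And || And
Or || And || And || And
Or || And || And || And || And
And || And || And || And || And
Not || And || And || And || And
false || And || And || And || And
false || Not || And || And || And
false || p || And || And || And
false || p || Not || And || And
false || p || p || And || And
false || p || p || Not || And
false || p || p || p || And
false || p || p || p || Not
false || p || p || p || false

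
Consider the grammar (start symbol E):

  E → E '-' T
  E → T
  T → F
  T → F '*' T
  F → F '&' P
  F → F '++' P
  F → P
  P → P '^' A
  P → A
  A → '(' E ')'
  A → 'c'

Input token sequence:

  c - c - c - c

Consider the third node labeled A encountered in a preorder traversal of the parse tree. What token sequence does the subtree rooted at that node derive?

c

[E [E [E [E [T [F [P [A c]]]]] - [T [F [P [A c]]]]] - [T [F [P [A c]]]]] - [T [F [P [A c]]]]]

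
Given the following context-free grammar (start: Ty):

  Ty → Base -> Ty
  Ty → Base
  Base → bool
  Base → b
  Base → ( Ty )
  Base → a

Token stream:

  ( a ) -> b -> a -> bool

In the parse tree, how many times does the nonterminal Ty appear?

5

[Ty [Base ( [Ty [Base a]] )] -> [Ty [Base b] -> [Ty [Base a] -> [Ty [Base bool]]]]]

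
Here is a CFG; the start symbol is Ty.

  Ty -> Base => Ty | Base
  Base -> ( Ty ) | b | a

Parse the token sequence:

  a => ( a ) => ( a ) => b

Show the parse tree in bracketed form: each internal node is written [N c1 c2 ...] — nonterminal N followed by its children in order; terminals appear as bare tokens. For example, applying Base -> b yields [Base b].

Ty
Base => Ty
a => Ty
a => Base => Ty
a => ( Ty ) => Ty
a => ( Base ) => Ty
a => ( a ) => Ty
a => ( a ) => Base => Ty
a => ( a ) => ( Ty ) => Ty
a => ( a ) => ( Base ) => Ty
a => ( a ) => ( a ) => Ty
a => ( a ) => ( a ) => Base
a => ( a ) => ( a ) => b

[Ty [Base a] => [Ty [Base ( [Ty [Base a]] )] => [Ty [Base ( [Ty [Base a]] )] => [Ty [Base b]]]]]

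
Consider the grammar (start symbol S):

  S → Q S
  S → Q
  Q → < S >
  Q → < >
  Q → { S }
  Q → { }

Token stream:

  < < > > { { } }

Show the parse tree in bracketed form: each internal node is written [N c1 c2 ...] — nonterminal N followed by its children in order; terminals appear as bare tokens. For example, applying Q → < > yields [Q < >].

S
Q S
< S > S
< Q > S
< < > > S
< < > > Q
< < > > { S }
< < > > { Q }
< < > > { { } }

[S [Q < [S [Q < >]] >] [S [Q { [S [Q { }]] }]]]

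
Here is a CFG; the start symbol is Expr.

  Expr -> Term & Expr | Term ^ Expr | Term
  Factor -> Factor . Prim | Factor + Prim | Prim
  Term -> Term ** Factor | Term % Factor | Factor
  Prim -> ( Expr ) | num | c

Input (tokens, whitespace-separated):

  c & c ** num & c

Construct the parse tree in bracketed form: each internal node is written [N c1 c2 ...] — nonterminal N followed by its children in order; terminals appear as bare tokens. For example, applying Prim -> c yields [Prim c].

[Expr [Term [Factor [Prim c]]] & [Expr [Term [Term [Factor [Prim c]]] ** [Factor [Prim num]]] & [Expr [Term [Factor [Prim c]]]]]]

Expr
Term & Expr
Factor & Expr
Prim & Expr
c & Expr
c & Term & Expr
c & Term ** Factor & Expr
c & Factor ** Factor & Expr
c & Prim ** Factor & Expr
c & c ** Factor & Expr
c & c ** Prim & Expr
c & c ** num & Expr
c & c ** num & Term
c & c ** num & Factor
c & c ** num & Prim
c & c ** num & c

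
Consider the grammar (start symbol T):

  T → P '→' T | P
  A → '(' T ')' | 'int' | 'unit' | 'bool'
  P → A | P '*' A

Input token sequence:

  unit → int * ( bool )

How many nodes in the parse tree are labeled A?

4

[T [P [A unit]] → [T [P [P [A int]] * [A ( [T [P [A bool]]] )]]]]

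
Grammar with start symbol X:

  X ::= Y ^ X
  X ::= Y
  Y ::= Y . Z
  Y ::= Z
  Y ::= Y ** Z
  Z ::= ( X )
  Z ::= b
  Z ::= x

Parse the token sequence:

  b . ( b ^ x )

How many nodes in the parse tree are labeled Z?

[X [Y [Y [Z b]] . [Z ( [X [Y [Z b]] ^ [X [Y [Z x]]]] )]]]

4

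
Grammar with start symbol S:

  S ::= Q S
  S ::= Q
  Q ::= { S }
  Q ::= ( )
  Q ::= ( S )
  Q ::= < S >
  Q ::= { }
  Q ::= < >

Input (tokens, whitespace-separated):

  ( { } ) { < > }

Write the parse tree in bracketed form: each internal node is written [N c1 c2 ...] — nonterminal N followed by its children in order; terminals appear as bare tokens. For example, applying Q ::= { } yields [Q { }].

S
Q S
( S ) S
( Q ) S
( { } ) S
( { } ) Q
( { } ) { S }
( { } ) { Q }
( { } ) { < > }

[S [Q ( [S [Q { }]] )] [S [Q { [S [Q < >]] }]]]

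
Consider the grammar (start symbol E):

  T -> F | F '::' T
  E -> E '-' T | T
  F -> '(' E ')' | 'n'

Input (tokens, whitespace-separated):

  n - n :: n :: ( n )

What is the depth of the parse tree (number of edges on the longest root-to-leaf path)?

[E [E [T [F n]]] - [T [F n] :: [T [F n] :: [T [F ( [E [T [F n]]] )]]]]]

8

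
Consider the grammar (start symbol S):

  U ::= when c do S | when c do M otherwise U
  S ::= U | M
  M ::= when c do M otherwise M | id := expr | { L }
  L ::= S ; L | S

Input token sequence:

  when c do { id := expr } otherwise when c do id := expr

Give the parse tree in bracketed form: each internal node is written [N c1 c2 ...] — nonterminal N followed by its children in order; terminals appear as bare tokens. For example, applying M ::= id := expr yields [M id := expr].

S
U
when c do M otherwise U
when c do { L } otherwise U
when c do { S } otherwise U
when c do { M } otherwise U
when c do { id := expr } otherwise U
when c do { id := expr } otherwise when c do S
when c do { id := expr } otherwise when c do M
when c do { id := expr } otherwise when c do id := expr

[S [U when c do [M { [L [S [M id := expr]]] }] otherwise [U when c do [S [M id := expr]]]]]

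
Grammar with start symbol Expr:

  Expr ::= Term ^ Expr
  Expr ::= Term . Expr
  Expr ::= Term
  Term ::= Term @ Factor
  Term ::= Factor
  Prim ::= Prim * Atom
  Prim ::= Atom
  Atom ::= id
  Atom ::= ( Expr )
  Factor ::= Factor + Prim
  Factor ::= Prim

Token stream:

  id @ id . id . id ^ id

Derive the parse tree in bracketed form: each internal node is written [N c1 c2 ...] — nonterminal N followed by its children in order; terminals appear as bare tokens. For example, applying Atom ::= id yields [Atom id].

[Expr [Term [Term [Factor [Prim [Atom id]]]] @ [Factor [Prim [Atom id]]]] . [Expr [Term [Factor [Prim [Atom id]]]] . [Expr [Term [Factor [Prim [Atom id]]]] ^ [Expr [Term [Factor [Prim [Atom id]]]]]]]]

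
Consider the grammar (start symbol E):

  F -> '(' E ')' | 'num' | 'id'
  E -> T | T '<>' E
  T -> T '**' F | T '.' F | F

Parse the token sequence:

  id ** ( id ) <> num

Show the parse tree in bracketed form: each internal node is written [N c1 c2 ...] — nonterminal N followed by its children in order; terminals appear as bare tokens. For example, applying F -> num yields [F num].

E
T <> E
T ** F <> E
F ** F <> E
id ** F <> E
id ** ( E ) <> E
id ** ( T ) <> E
id ** ( F ) <> E
id ** ( id ) <> E
id ** ( id ) <> T
id ** ( id ) <> F
id ** ( id ) <> num

[E [T [T [F id]] ** [F ( [E [T [F id]]] )]] <> [E [T [F num]]]]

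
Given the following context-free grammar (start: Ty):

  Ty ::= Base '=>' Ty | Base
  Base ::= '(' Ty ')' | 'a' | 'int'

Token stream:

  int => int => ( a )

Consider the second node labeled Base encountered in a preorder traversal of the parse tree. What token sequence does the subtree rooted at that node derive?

[Ty [Base int] => [Ty [Base int] => [Ty [Base ( [Ty [Base a]] )]]]]

int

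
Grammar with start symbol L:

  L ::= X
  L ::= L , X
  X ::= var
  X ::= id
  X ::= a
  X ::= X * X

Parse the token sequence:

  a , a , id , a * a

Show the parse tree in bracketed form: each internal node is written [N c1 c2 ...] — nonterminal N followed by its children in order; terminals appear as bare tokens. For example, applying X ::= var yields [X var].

[L [L [L [L [X a]] , [X a]] , [X id]] , [X [X a] * [X a]]]

L
L , X
L , X , X
L , X , X , X
X , X , X , X
a , X , X , X
a , a , X , X
a , a , id , X
a , a , id , X * X
a , a , id , a * X
a , a , id , a * a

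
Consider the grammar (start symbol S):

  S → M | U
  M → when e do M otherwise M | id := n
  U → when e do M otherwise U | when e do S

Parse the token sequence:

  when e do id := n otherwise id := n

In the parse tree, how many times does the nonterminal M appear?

3

[S [M when e do [M id := n] otherwise [M id := n]]]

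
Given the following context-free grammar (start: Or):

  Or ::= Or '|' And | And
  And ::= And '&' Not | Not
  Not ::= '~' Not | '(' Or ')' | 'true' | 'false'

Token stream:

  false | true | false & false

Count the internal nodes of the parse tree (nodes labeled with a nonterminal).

[Or [Or [Or [And [Not false]]] | [And [Not true]]] | [And [And [Not false]] & [Not false]]]

11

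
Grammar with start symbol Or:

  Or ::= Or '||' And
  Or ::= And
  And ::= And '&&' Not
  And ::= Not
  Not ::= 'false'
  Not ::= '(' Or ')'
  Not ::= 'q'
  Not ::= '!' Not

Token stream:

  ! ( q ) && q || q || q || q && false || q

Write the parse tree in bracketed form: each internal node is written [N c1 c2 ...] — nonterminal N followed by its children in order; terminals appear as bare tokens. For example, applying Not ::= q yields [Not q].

Or
Or || And
Or || And || And
Or || And || And || And
Or || And || And || And || And
And || And || And || And || And
And && Not || And || And || And || And
Not && Not || And || And || And || And
! Not && Not || And || And || And || And
! ( Or ) && Not || And || And || And || And
! ( And ) && Not || And || And || And || And
! ( Not ) && Not || And || And || And || And
! ( q ) && Not || And || And || And || And
! ( q ) && q || And || And || And || And
! ( q ) && q || Not || And || And || And
! ( q ) && q || q || And || And || And
! ( q ) && q || q || Not || And || And
! ( q ) && q || q || q || And || And
! ( q ) && q || q || q || And && Not || And
! ( q ) && q || q || q || Not && Not || And
! ( q ) && q || q || q || q && Not || And
! ( q ) && q || q || q || q && false || And
! ( q ) && q || q || q || q && false || Not
! ( q ) && q || q || q || q && false || q

[Or [Or [Or [Or [Or [And [And [Not ! [Not ( [Or [And [Not q]]] )]]] && [Not q]]] || [And [Not q]]] || [And [Not q]]] || [And [And [Not q]] && [Not false]]] || [And [Not q]]]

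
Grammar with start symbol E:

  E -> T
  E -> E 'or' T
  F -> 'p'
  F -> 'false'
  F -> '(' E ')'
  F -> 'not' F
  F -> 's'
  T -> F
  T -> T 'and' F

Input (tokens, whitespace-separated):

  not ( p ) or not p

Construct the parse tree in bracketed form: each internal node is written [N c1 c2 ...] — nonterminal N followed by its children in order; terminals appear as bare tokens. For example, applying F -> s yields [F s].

E
E or T
T or T
F or T
not F or T
not ( E ) or T
not ( T ) or T
not ( F ) or T
not ( p ) or T
not ( p ) or F
not ( p ) or not F
not ( p ) or not p

[E [E [T [F not [F ( [E [T [F p]]] )]]]] or [T [F not [F p]]]]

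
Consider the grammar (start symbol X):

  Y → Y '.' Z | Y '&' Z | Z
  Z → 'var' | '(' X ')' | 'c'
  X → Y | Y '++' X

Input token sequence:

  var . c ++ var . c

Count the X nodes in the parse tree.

2

[X [Y [Y [Z var]] . [Z c]] ++ [X [Y [Y [Z var]] . [Z c]]]]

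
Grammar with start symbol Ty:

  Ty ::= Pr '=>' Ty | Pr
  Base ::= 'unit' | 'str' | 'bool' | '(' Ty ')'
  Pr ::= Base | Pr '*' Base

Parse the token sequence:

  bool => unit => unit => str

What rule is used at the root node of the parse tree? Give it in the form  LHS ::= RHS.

Ty ::= Pr '=>' Ty

[Ty [Pr [Base bool]] => [Ty [Pr [Base unit]] => [Ty [Pr [Base unit]] => [Ty [Pr [Base str]]]]]]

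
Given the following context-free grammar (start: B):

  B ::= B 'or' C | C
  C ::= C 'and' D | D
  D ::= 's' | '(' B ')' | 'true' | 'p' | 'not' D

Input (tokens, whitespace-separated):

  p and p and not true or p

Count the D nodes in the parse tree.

[B [B [C [C [C [D p]] and [D p]] and [D not [D true]]]] or [C [D p]]]

5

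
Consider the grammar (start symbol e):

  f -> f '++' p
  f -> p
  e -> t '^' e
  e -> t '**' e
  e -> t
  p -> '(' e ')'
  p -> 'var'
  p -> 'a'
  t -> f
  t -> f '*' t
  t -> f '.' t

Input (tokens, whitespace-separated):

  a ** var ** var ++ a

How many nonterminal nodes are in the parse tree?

14

[e [t [f [p a]]] ** [e [t [f [p var]]] ** [e [t [f [f [p var]] ++ [p a]]]]]]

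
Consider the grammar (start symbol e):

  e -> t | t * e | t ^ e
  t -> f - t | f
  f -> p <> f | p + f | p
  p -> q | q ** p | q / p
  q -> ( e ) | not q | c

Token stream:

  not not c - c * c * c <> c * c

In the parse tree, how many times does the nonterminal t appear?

5

[e [t [f [p [q not [q not [q c]]]]] - [t [f [p [q c]]]]] * [e [t [f [p [q c]]]] * [e [t [f [p [q c]] <> [f [p [q c]]]]] * [e [t [f [p [q c]]]]]]]]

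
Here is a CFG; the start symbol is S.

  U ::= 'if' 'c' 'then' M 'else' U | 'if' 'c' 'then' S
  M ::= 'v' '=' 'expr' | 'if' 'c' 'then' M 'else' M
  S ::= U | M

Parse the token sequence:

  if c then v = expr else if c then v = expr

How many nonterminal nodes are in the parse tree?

[S [U if c then [M v = expr] else [U if c then [S [M v = expr]]]]]

6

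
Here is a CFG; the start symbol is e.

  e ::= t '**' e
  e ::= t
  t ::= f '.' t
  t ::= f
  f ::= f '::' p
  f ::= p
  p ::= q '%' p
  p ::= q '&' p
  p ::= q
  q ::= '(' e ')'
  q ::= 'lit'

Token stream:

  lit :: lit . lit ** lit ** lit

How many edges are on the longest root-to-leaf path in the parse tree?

[e [t [f [f [p [q lit]]] :: [p [q lit]]] . [t [f [p [q lit]]]]] ** [e [t [f [p [q lit]]]] ** [e [t [f [p [q lit]]]]]]]

7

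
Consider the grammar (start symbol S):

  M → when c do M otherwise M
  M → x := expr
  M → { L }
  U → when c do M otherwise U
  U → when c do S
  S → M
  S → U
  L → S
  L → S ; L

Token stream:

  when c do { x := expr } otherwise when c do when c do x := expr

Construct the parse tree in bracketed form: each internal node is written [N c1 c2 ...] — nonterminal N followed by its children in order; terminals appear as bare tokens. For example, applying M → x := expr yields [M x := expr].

[S [U when c do [M { [L [S [M x := expr]]] }] otherwise [U when c do [S [U when c do [S [M x := expr]]]]]]]

S
U
when c do M otherwise U
when c do { L } otherwise U
when c do { S } otherwise U
when c do { M } otherwise U
when c do { x := expr } otherwise U
when c do { x := expr } otherwise when c do S
when c do { x := expr } otherwise when c do U
when c do { x := expr } otherwise when c do when c do S
when c do { x := expr } otherwise when c do when c do M
when c do { x := expr } otherwise when c do when c do x := expr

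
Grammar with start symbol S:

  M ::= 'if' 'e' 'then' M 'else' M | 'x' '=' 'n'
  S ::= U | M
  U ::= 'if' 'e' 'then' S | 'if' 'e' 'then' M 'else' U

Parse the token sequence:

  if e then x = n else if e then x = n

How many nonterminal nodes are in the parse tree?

6

[S [U if e then [M x = n] else [U if e then [S [M x = n]]]]]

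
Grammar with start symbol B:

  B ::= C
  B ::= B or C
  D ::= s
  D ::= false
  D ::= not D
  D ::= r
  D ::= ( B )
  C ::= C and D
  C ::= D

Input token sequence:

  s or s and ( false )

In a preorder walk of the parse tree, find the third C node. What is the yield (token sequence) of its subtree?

[B [B [C [D s]]] or [C [C [D s]] and [D ( [B [C [D false]]] )]]]

s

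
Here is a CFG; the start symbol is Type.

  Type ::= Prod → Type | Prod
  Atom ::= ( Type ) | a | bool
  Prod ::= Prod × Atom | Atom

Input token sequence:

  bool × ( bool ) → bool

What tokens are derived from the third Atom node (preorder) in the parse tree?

bool

[Type [Prod [Prod [Atom bool]] × [Atom ( [Type [Prod [Atom bool]]] )]] → [Type [Prod [Atom bool]]]]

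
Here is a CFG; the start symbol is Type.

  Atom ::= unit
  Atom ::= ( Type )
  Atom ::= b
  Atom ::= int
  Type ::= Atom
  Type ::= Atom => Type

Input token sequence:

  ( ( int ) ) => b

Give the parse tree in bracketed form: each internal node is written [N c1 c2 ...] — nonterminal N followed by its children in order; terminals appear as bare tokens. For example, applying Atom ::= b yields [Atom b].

Type
Atom => Type
( Type ) => Type
( Atom ) => Type
( ( Type ) ) => Type
( ( Atom ) ) => Type
( ( int ) ) => Type
( ( int ) ) => Atom
( ( int ) ) => b

[Type [Atom ( [Type [Atom ( [Type [Atom int]] )]] )] => [Type [Atom b]]]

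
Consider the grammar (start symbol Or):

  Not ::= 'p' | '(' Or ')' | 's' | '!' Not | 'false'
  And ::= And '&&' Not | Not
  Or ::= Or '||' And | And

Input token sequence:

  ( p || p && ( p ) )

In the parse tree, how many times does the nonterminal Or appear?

4

[Or [And [Not ( [Or [Or [And [Not p]]] || [And [And [Not p]] && [Not ( [Or [And [Not p]]] )]]] )]]]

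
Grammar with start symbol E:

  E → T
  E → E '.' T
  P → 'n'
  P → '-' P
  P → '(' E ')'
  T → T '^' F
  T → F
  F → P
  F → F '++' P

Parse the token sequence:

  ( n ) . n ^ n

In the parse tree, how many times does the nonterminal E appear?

[E [E [T [F [P ( [E [T [F [P n]]]] )]]]] . [T [T [F [P n]]] ^ [F [P n]]]]

3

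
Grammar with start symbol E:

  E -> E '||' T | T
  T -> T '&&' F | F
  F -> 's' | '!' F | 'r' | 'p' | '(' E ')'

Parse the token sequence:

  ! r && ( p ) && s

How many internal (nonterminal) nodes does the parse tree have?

[E [T [T [T [F ! [F r]]] && [F ( [E [T [F p]]] )]] && [F s]]]

11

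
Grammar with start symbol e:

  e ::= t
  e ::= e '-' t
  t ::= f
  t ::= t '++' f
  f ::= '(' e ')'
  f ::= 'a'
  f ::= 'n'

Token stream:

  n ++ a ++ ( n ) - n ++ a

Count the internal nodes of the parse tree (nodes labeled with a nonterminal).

15

[e [e [t [t [t [f n]] ++ [f a]] ++ [f ( [e [t [f n]]] )]]] - [t [t [f n]] ++ [f a]]]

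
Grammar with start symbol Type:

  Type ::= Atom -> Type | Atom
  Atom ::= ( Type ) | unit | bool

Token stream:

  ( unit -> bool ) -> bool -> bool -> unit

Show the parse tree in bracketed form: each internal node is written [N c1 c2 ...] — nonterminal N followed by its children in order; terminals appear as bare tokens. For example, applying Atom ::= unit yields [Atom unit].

Type
Atom -> Type
( Type ) -> Type
( Atom -> Type ) -> Type
( unit -> Type ) -> Type
( unit -> Atom ) -> Type
( unit -> bool ) -> Type
( unit -> bool ) -> Atom -> Type
( unit -> bool ) -> bool -> Type
( unit -> bool ) -> bool -> Atom -> Type
( unit -> bool ) -> bool -> bool -> Type
( unit -> bool ) -> bool -> bool -> Atom
( unit -> bool ) -> bool -> bool -> unit

[Type [Atom ( [Type [Atom unit] -> [Type [Atom bool]]] )] -> [Type [Atom bool] -> [Type [Atom bool] -> [Type [Atom unit]]]]]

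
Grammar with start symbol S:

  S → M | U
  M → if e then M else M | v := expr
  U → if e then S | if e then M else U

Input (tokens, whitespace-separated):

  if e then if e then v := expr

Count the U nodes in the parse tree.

[S [U if e then [S [U if e then [S [M v := expr]]]]]]

2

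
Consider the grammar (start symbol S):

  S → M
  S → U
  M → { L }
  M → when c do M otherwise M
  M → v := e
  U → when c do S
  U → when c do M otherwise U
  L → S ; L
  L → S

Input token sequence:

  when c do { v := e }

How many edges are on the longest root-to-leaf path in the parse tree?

7

[S [U when c do [S [M { [L [S [M v := e]]] }]]]]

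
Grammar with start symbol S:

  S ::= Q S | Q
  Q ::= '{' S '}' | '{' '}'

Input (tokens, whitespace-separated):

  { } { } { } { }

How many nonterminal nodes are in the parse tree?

[S [Q { }] [S [Q { }] [S [Q { }] [S [Q { }]]]]]

8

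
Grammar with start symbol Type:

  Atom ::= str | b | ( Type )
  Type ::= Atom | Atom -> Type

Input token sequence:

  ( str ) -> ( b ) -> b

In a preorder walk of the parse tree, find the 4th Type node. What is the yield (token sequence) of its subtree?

b

[Type [Atom ( [Type [Atom str]] )] -> [Type [Atom ( [Type [Atom b]] )] -> [Type [Atom b]]]]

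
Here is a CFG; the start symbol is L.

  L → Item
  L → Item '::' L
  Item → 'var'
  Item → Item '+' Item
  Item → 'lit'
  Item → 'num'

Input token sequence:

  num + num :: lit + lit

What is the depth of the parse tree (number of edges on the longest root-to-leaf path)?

4

[L [Item [Item num] + [Item num]] :: [L [Item [Item lit] + [Item lit]]]]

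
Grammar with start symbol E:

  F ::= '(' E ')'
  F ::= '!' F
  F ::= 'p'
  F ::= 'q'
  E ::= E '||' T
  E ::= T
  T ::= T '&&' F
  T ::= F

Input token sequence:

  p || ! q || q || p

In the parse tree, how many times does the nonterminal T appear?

4

[E [E [E [E [T [F p]]] || [T [F ! [F q]]]] || [T [F q]]] || [T [F p]]]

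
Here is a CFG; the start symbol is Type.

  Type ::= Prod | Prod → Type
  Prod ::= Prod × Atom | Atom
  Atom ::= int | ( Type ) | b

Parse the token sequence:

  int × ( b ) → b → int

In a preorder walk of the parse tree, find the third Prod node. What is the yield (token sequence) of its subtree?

[Type [Prod [Prod [Atom int]] × [Atom ( [Type [Prod [Atom b]]] )]] → [Type [Prod [Atom b]] → [Type [Prod [Atom int]]]]]

b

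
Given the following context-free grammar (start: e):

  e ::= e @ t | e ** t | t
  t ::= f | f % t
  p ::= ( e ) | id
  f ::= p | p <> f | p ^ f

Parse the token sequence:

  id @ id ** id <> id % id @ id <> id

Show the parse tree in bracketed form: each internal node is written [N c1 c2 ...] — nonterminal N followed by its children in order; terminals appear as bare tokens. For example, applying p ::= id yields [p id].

e
e @ t
e ** t @ t
e @ t ** t @ t
t @ t ** t @ t
f @ t ** t @ t
p @ t ** t @ t
id @ t ** t @ t
id @ f ** t @ t
id @ p ** t @ t
id @ id ** t @ t
id @ id ** f % t @ t
id @ id ** p <> f % t @ t
id @ id ** id <> f % t @ t
id @ id ** id <> p % t @ t
id @ id ** id <> id % t @ t
id @ id ** id <> id % f @ t
id @ id ** id <> id % p @ t
id @ id ** id <> id % id @ t
id @ id ** id <> id % id @ f
id @ id ** id <> id % id @ p <> f
id @ id ** id <> id % id @ id <> f
id @ id ** id <> id % id @ id <> p
id @ id ** id <> id % id @ id <> id

[e [e [e [e [t [f [p id]]]] @ [t [f [p id]]]] ** [t [f [p id] <> [f [p id]]] % [t [f [p id]]]]] @ [t [f [p id] <> [f [p id]]]]]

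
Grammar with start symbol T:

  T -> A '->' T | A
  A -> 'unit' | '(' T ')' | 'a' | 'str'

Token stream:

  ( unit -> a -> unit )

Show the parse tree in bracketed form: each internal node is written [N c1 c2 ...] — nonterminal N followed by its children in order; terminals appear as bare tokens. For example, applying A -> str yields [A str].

T
A
( T )
( A -> T )
( unit -> T )
( unit -> A -> T )
( unit -> a -> T )
( unit -> a -> A )
( unit -> a -> unit )

[T [A ( [T [A unit] -> [T [A a] -> [T [A unit]]]] )]]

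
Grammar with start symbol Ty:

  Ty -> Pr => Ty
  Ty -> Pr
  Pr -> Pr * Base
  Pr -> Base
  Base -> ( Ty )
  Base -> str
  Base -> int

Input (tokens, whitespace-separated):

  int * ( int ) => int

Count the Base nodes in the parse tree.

[Ty [Pr [Pr [Base int]] * [Base ( [Ty [Pr [Base int]]] )]] => [Ty [Pr [Base int]]]]

4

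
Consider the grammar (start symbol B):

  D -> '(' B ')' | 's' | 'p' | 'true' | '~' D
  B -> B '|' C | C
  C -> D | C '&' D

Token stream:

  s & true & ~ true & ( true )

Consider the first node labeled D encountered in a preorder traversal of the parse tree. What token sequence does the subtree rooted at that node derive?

s

[B [C [C [C [C [D s]] & [D true]] & [D ~ [D true]]] & [D ( [B [C [D true]]] )]]]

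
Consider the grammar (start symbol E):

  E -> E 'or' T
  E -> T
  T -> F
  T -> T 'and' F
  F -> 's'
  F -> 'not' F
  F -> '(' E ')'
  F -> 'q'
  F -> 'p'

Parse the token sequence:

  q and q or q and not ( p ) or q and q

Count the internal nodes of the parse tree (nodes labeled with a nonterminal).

19

[E [E [E [T [T [F q]] and [F q]]] or [T [T [F q]] and [F not [F ( [E [T [F p]]] )]]]] or [T [T [F q]] and [F q]]]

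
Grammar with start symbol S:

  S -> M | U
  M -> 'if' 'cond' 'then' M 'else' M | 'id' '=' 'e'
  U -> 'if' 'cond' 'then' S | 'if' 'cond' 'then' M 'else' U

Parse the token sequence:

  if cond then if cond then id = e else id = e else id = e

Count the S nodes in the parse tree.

[S [M if cond then [M if cond then [M id = e] else [M id = e]] else [M id = e]]]

1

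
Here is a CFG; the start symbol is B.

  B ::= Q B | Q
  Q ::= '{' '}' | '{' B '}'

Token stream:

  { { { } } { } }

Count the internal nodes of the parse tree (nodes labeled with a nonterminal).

8

[B [Q { [B [Q { [B [Q { }]] }] [B [Q { }]]] }]]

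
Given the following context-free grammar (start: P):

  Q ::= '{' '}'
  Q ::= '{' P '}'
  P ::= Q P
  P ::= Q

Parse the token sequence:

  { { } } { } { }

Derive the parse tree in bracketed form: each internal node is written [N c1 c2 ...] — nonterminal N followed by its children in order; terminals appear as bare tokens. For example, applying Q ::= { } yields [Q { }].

[P [Q { [P [Q { }]] }] [P [Q { }] [P [Q { }]]]]

P
Q P
{ P } P
{ Q } P
{ { } } P
{ { } } Q P
{ { } } { } P
{ { } } { } Q
{ { } } { } { }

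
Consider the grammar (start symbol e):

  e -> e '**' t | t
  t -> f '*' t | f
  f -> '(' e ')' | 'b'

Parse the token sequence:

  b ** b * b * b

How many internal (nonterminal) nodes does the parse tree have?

[e [e [t [f b]]] ** [t [f b] * [t [f b] * [t [f b]]]]]

10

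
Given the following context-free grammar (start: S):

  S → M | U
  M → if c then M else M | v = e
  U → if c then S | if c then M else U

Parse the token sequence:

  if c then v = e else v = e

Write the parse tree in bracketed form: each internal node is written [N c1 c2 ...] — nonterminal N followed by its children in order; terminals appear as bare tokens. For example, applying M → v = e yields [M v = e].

S
M
if c then M else M
if c then v = e else M
if c then v = e else v = e

[S [M if c then [M v = e] else [M v = e]]]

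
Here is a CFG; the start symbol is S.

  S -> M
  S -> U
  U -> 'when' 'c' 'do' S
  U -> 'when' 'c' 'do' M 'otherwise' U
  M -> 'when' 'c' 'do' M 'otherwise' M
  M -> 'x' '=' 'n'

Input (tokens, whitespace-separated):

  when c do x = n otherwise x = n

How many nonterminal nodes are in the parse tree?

[S [M when c do [M x = n] otherwise [M x = n]]]

4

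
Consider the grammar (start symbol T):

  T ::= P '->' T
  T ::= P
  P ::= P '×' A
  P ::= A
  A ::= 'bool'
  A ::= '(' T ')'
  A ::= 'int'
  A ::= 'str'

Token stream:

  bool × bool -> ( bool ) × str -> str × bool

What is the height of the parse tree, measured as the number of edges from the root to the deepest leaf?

8

[T [P [P [A bool]] × [A bool]] -> [T [P [P [A ( [T [P [A bool]]] )]] × [A str]] -> [T [P [P [A str]] × [A bool]]]]]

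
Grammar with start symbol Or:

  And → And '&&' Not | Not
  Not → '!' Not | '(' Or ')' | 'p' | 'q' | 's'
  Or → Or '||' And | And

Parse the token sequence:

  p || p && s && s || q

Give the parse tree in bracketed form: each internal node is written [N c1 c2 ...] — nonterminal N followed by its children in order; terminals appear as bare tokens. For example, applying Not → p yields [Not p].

Or
Or || And
Or || And || And
And || And || And
Not || And || And
p || And || And
p || And && Not || And
p || And && Not && Not || And
p || Not && Not && Not || And
p || p && Not && Not || And
p || p && s && Not || And
p || p && s && s || And
p || p && s && s || Not
p || p && s && s || q

[Or [Or [Or [And [Not p]]] || [And [And [And [Not p]] && [Not s]] && [Not s]]] || [And [Not q]]]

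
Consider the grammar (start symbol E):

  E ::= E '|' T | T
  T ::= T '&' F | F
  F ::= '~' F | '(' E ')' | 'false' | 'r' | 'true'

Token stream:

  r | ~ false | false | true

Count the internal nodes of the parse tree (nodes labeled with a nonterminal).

13

[E [E [E [E [T [F r]]] | [T [F ~ [F false]]]] | [T [F false]]] | [T [F true]]]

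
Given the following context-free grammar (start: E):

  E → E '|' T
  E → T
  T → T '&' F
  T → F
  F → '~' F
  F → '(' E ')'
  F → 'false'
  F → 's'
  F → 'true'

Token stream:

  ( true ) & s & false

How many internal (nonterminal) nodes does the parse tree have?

10

[E [T [T [T [F ( [E [T [F true]]] )]] & [F s]] & [F false]]]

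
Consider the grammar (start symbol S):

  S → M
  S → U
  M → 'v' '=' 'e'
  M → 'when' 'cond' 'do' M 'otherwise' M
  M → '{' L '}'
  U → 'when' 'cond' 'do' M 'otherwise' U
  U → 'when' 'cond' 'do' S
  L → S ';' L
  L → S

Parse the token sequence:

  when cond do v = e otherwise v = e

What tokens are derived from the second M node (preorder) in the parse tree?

[S [M when cond do [M v = e] otherwise [M v = e]]]

v = e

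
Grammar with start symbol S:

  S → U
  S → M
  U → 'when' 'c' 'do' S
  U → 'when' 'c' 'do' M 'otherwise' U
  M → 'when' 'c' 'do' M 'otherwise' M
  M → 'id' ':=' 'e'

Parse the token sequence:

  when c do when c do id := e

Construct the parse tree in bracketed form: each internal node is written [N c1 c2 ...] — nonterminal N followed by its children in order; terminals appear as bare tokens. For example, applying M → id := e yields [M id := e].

S
U
when c do S
when c do U
when c do when c do S
when c do when c do M
when c do when c do id := e

[S [U when c do [S [U when c do [S [M id := e]]]]]]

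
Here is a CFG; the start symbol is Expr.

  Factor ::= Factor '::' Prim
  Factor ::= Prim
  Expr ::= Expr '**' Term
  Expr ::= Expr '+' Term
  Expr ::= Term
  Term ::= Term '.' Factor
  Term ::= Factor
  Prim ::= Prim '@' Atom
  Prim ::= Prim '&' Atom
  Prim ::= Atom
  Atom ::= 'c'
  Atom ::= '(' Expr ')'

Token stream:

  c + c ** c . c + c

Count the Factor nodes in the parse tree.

5

[Expr [Expr [Expr [Expr [Term [Factor [Prim [Atom c]]]]] + [Term [Factor [Prim [Atom c]]]]] ** [Term [Term [Factor [Prim [Atom c]]]] . [Factor [Prim [Atom c]]]]] + [Term [Factor [Prim [Atom c]]]]]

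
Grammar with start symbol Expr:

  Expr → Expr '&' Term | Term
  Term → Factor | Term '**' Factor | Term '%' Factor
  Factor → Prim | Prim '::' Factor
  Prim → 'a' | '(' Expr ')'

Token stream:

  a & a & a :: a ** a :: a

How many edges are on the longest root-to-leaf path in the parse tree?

6

[Expr [Expr [Expr [Term [Factor [Prim a]]]] & [Term [Factor [Prim a]]]] & [Term [Term [Factor [Prim a] :: [Factor [Prim a]]]] ** [Factor [Prim a] :: [Factor [Prim a]]]]]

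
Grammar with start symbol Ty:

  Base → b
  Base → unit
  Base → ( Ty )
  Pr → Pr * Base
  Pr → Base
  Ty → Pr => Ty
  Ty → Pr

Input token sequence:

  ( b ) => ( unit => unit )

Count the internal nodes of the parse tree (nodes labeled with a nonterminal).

[Ty [Pr [Base ( [Ty [Pr [Base b]]] )]] => [Ty [Pr [Base ( [Ty [Pr [Base unit]] => [Ty [Pr [Base unit]]]] )]]]]

15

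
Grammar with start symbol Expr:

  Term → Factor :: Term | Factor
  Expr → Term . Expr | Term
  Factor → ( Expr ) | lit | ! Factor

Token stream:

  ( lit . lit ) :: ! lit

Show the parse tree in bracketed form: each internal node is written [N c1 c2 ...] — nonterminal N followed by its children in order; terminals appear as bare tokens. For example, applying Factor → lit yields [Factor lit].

Expr
Term
Factor :: Term
( Expr ) :: Term
( Term . Expr ) :: Term
( Factor . Expr ) :: Term
( lit . Expr ) :: Term
( lit . Term ) :: Term
( lit . Factor ) :: Term
( lit . lit ) :: Term
( lit . lit ) :: Factor
( lit . lit ) :: ! Factor
( lit . lit ) :: ! lit

[Expr [Term [Factor ( [Expr [Term [Factor lit]] . [Expr [Term [Factor lit]]]] )] :: [Term [Factor ! [Factor lit]]]]]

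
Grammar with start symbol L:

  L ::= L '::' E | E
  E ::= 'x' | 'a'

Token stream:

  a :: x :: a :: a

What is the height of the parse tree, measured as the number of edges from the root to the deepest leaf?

5

[L [L [L [L [E a]] :: [E x]] :: [E a]] :: [E a]]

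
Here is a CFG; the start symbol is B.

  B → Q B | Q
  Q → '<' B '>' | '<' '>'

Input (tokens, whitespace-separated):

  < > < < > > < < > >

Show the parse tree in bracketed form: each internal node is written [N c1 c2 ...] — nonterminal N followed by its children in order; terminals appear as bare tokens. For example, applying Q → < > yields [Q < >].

B
Q B
< > B
< > Q B
< > < B > B
< > < Q > B
< > < < > > B
< > < < > > Q
< > < < > > < B >
< > < < > > < Q >
< > < < > > < < > >

[B [Q < >] [B [Q < [B [Q < >]] >] [B [Q < [B [Q < >]] >]]]]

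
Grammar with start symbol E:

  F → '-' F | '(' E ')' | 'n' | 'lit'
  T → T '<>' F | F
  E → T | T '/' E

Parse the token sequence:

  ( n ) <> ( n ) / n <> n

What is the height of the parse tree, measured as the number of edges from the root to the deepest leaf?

7

[E [T [T [F ( [E [T [F n]]] )]] <> [F ( [E [T [F n]]] )]] / [E [T [T [F n]] <> [F n]]]]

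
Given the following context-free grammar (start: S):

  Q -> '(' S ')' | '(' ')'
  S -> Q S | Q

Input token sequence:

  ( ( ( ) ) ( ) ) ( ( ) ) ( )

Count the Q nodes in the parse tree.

[S [Q ( [S [Q ( [S [Q ( )]] )] [S [Q ( )]]] )] [S [Q ( [S [Q ( )]] )] [S [Q ( )]]]]

7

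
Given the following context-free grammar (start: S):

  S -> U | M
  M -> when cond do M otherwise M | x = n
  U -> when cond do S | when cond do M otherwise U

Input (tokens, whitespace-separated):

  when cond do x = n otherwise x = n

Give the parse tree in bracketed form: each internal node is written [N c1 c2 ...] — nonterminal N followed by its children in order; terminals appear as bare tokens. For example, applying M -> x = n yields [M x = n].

[S [M when cond do [M x = n] otherwise [M x = n]]]

S
M
when cond do M otherwise M
when cond do x = n otherwise M
when cond do x = n otherwise x = n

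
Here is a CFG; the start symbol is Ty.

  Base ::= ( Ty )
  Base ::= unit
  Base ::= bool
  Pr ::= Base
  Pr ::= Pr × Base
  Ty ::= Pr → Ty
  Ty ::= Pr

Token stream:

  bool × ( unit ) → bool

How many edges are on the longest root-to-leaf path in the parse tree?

[Ty [Pr [Pr [Base bool]] × [Base ( [Ty [Pr [Base unit]]] )]] → [Ty [Pr [Base bool]]]]

6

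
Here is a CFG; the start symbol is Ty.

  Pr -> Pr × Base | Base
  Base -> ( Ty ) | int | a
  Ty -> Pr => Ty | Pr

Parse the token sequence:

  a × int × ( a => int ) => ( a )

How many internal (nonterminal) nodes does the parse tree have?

[Ty [Pr [Pr [Pr [Base a]] × [Base int]] × [Base ( [Ty [Pr [Base a]] => [Ty [Pr [Base int]]]] )]] => [Ty [Pr [Base ( [Ty [Pr [Base a]]] )]]]]

19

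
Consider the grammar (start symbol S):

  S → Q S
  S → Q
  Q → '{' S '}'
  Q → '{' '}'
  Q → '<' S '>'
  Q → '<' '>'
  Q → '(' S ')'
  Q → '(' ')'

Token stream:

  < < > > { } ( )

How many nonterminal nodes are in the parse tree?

[S [Q < [S [Q < >]] >] [S [Q { }] [S [Q ( )]]]]

8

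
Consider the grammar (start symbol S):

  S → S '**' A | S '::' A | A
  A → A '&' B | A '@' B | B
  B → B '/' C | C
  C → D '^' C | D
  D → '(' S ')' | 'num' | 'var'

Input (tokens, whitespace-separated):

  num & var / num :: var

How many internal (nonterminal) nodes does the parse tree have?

[S [S [A [A [B [C [D num]]]] & [B [B [C [D var]]] / [C [D num]]]]] :: [A [B [C [D var]]]]]

17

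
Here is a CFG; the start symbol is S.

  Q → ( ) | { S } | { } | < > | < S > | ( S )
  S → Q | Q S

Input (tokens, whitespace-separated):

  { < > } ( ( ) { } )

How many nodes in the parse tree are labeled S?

[S [Q { [S [Q < >]] }] [S [Q ( [S [Q ( )] [S [Q { }]]] )]]]

5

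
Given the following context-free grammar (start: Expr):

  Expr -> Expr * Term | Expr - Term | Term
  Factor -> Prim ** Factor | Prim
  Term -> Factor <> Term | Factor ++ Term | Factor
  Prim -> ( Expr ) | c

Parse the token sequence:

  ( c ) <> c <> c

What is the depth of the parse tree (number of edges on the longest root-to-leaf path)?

[Expr [Term [Factor [Prim ( [Expr [Term [Factor [Prim c]]]] )]] <> [Term [Factor [Prim c]] <> [Term [Factor [Prim c]]]]]]

8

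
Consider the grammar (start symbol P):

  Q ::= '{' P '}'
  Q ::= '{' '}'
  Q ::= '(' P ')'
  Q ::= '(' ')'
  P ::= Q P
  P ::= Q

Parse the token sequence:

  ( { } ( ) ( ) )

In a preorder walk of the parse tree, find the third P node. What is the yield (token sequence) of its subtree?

[P [Q ( [P [Q { }] [P [Q ( )] [P [Q ( )]]]] )]]

( ) ( )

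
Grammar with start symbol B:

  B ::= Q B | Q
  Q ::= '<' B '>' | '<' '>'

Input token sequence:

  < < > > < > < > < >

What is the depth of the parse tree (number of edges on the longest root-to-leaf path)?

5

[B [Q < [B [Q < >]] >] [B [Q < >] [B [Q < >] [B [Q < >]]]]]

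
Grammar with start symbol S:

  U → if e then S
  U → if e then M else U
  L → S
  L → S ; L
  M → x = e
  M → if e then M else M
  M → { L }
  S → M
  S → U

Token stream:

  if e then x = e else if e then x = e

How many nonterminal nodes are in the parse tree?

6

[S [U if e then [M x = e] else [U if e then [S [M x = e]]]]]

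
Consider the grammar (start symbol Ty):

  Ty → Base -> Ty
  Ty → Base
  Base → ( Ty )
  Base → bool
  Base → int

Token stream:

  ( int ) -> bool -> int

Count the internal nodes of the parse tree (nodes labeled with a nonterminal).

[Ty [Base ( [Ty [Base int]] )] -> [Ty [Base bool] -> [Ty [Base int]]]]

8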